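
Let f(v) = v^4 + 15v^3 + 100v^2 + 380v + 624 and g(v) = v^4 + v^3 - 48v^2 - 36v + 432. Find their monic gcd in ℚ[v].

v^2 + 10v + 24

Repeated division with remainder:
  v^4 + 15v^3 + 100v^2 + 380v + 624 = (v^4 + v^3 - 48v^2 - 36v + 432) + (14v^3 + 148v^2 + 416v + 192)
  v^4 + v^3 - 48v^2 - 36v + 432 = ((1/14)v - 67/98)(14v^3 + 148v^2 + 416v + 192) + ((1150/49)v^2 + (11500/49)v + 27600/49)
  14v^3 + 148v^2 + 416v + 192 = ((343/575)v + 196/575)((1150/49)v^2 + (11500/49)v + 27600/49) + (0)
Last nonzero remainder: (1150/49)v^2 + (11500/49)v + 27600/49. Dividing through by 1150/49 gives the monic gcd v^2 + 10v + 24.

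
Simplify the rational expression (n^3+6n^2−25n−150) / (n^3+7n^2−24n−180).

(n+5)/(n+6)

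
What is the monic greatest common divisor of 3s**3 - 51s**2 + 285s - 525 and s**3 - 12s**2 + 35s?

Euclidean algorithm in ℚ[s]:
  3s**3 - 51s**2 + 285s - 525 = (3)(s**3 - 12s**2 + 35s) + (-15s**2 + 180s - 525)
  s**3 - 12s**2 + 35s = (-(1/15)s)(-15s**2 + 180s - 525) + (0)
Last nonzero remainder: -15s**2 + 180s - 525. Dividing through by -15 gives the monic gcd s**2 - 12s + 35.

s**2 - 12s + 35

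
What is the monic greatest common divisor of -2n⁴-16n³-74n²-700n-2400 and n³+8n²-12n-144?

n+6

Apply the Euclidean algorithm:
  -2n⁴-16n³-74n²-700n-2400 = (-2n)(n³+8n²-12n-144) + (-98n²-988n-2400)
  n³+8n²-12n-144 = (-(1/98)n+51/2401)(-98n²-988n-2400) + (-(37224/2401)n-223344/2401)
  -98n²-988n-2400 = ((117649/18612)n+120050/4653)(-(37224/2401)n-223344/2401) + (0)
Last nonzero remainder: -(37224/2401)n-223344/2401. Dividing through by -37224/2401 gives the monic gcd n+6.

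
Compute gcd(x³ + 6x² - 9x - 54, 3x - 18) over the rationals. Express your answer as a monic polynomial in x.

Euclidean algorithm in ℚ[x]:
  x³ + 6x² - 9x - 54 = ((1/3)x² + 4x + 21)(3x - 18) + (324)
  3x - 18 = ((1/108)x - 1/18)(324) + (0)
The last nonzero remainder is the constant 324, so the polynomials are coprime and gcd = 1.

1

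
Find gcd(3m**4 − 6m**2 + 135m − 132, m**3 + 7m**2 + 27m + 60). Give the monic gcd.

By polynomial division,
  3m**4 − 6m**2 + 135m − 132 = (3m − 21)(m**3 + 7m**2 + 27m + 60) + (60m**2 + 522m + 1128)
  m**3 + 7m**2 + 27m + 60 = ((1/60)m − 17/600)(60m**2 + 522m + 1128) + ((2299/100)m + 2299/25)
  60m**2 + 522m + 1128 = ((6000/2299)m + 28200/2299)((2299/100)m + 2299/25) + (0)
Last nonzero remainder: (2299/100)m + 2299/25. Dividing through by 2299/100 gives the monic gcd m + 4.

m + 4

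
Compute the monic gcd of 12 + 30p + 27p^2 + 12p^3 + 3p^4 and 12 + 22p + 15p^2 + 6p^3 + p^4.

4 + 6p + 3p^2 + p^3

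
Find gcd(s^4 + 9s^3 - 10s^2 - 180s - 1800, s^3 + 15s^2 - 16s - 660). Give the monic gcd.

Repeated division with remainder:
  s^4 + 9s^3 - 10s^2 - 180s - 1800 = (s - 6)(s^3 + 15s^2 - 16s - 660) + (96s^2 + 384s - 5760)
  s^3 + 15s^2 - 16s - 660 = ((1/96)s + 11/96)(96s^2 + 384s - 5760) + (0)
Last nonzero remainder: 96s^2 + 384s - 5760. Dividing through by 96 gives the monic gcd s^2 + 4s - 60.

s^2 + 4s - 60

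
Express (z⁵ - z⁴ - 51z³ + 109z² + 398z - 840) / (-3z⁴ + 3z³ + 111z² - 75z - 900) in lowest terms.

(-z² - 5z + 14)/(3z + 15)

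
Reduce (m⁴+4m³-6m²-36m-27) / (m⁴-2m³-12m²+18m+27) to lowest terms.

Apply the Euclidean algorithm:
  m⁴+4m³-6m²-36m-27 = (m⁴-2m³-12m²+18m+27) + (6m³+6m²-54m-54)
  m⁴-2m³-12m²+18m+27 = ((1/6)m-1/2)(6m³+6m²-54m-54) + (0)
Last nonzero remainder: 6m³+6m²-54m-54. Dividing through by 6 gives the monic gcd m³+m²-9m-9.
Cancel m³+m²-9m-9 from numerator and denominator to get the reduced form.

(m+3)/(m-3)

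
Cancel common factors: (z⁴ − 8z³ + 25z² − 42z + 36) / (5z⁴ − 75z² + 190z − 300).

Repeated division with remainder:
  z⁴ − 8z³ + 25z² − 42z + 36 = (1/5)(5z⁴ − 75z² + 190z − 300) + (−8z³ + 40z² − 80z + 96)
  5z⁴ − 75z² + 190z − 300 = (−(5/8)z − 25/8)(−8z³ + 40z² − 80z + 96) + (0)
Last nonzero remainder: −8z³ + 40z² − 80z + 96. Dividing through by −8 gives the monic gcd z³ − 5z² + 10z − 12.
Cancel z³ − 5z² + 10z − 12 from numerator and denominator to get the reduced form.

(z − 3)/(5z + 25)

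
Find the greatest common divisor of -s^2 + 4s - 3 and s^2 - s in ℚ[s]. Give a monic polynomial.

s - 1

Repeated division with remainder:
  -s^2 + 4s - 3 = (-1)(s^2 - s) + (3s - 3)
  s^2 - s = ((1/3)s)(3s - 3) + (0)
Last nonzero remainder: 3s - 3. Dividing through by 3 gives the monic gcd s - 1.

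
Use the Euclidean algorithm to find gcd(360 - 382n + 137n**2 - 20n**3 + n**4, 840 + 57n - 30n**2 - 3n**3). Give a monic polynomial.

-5 + n

Euclidean algorithm in ℚ[n]:
  n**4 - 20n**3 + 137n**2 - 382n + 360 = (-(1/3)n + 10)(-3n**3 - 30n**2 + 57n + 840) + (456n**2 - 672n - 8040)
  -3n**3 - 30n**2 + 57n + 840 = (-(1/152)n - 109/1444)(456n**2 - 672n - 8040) + (-(16830/361)n + 84150/361)
  456n**2 - 672n - 8040 = (-(27436/2805)n - 96748/2805)(-(16830/361)n + 84150/361) + (0)
Last nonzero remainder: -(16830/361)n + 84150/361. Dividing through by -16830/361 gives the monic gcd n - 5.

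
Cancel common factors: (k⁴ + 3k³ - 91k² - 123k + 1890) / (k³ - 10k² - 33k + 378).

(k² + 4k - 45)/(k - 9)

By polynomial division,
  k⁴ + 3k³ - 91k² - 123k + 1890 = (k + 13)(k³ - 10k² - 33k + 378) + (72k² - 72k - 3024)
  k³ - 10k² - 33k + 378 = ((1/72)k - 1/8)(72k² - 72k - 3024) + (0)
Last nonzero remainder: 72k² - 72k - 3024. Dividing through by 72 gives the monic gcd k² - k - 42.
Cancel k² - k - 42 from numerator and denominator to get the reduced form.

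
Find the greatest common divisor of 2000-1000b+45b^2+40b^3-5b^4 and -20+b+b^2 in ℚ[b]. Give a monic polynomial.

Repeated division with remainder:
  -5b^4+40b^3+45b^2-1000b+2000 = (-5b^2+45b-100)(b^2+b-20) + (0)
The last nonzero remainder b^2+b-20 is already monic.

-20+b+b^2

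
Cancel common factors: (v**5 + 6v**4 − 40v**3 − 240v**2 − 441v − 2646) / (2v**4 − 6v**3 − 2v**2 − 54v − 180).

(v**3 + 6v**2 − 49v − 294)/(2v**2 − 6v − 20)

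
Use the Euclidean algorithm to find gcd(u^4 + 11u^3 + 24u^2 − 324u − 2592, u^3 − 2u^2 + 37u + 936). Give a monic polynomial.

u + 8

By polynomial division,
  u^4 + 11u^3 + 24u^2 − 324u − 2592 = (u + 13)(u^3 − 2u^2 + 37u + 936) + (13u^2 − 1741u − 14760)
  u^3 − 2u^2 + 37u + 936 = ((1/13)u + 1715/169)(13u^2 − 1741u − 14760) + ((3183948/169)u + 25471584/169)
  13u^2 − 1741u − 14760 = ((2197/3183948)u − 34645/353772)((3183948/169)u + 25471584/169) + (0)
Last nonzero remainder: (3183948/169)u + 25471584/169. Dividing through by 3183948/169 gives the monic gcd u + 8.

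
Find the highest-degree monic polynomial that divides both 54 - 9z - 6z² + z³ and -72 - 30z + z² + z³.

-18 - 3z + z²

Repeated division with remainder:
  z³ - 6z² - 9z + 54 = (z³ + z² - 30z - 72) + (-7z² + 21z + 126)
  z³ + z² - 30z - 72 = (-(1/7)z - 4/7)(-7z² + 21z + 126) + (0)
Last nonzero remainder: -7z² + 21z + 126. Dividing through by -7 gives the monic gcd z² - 3z - 18.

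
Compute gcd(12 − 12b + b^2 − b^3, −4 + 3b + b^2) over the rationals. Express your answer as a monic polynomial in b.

−1 + b

By polynomial division,
  −b^3 + b^2 − 12b + 12 = (−b + 4)(b^2 + 3b − 4) + (−28b + 28)
  b^2 + 3b − 4 = (−(1/28)b − 1/7)(−28b + 28) + (0)
Last nonzero remainder: −28b + 28. Dividing through by −28 gives the monic gcd b − 1.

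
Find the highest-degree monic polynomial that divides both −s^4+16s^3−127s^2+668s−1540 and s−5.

s−5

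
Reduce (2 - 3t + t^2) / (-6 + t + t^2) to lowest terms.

(-1 + t)/(3 + t)

By polynomial division,
  t^2 - 3t + 2 = (t^2 + t - 6) + (-4t + 8)
  t^2 + t - 6 = (-(1/4)t - 3/4)(-4t + 8) + (0)
Last nonzero remainder: -4t + 8. Dividing through by -4 gives the monic gcd t - 2.
Cancel t - 2 from numerator and denominator to get the reduced form.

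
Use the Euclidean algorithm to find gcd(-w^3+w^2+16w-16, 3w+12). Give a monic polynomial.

By polynomial division,
  -w^3+w^2+16w-16 = (-(1/3)w^2+(5/3)w-4/3)(3w+12) + (0)
Last nonzero remainder: 3w+12. Dividing through by 3 gives the monic gcd w+4.

w+4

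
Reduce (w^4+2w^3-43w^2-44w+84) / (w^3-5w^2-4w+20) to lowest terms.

(w^3-43w+42)/(w^2-7w+10)

Repeated division with remainder:
  w^4+2w^3-43w^2-44w+84 = (w+7)(w^3-5w^2-4w+20) + (-4w^2-36w-56)
  w^3-5w^2-4w+20 = (-(1/4)w+7/2)(-4w^2-36w-56) + (108w+216)
  -4w^2-36w-56 = (-(1/27)w-7/27)(108w+216) + (0)
Last nonzero remainder: 108w+216. Dividing through by 108 gives the monic gcd w+2.
Cancel w+2 from numerator and denominator to get the reduced form.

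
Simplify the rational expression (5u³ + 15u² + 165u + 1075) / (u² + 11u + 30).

(5u² − 10u + 215)/(u + 6)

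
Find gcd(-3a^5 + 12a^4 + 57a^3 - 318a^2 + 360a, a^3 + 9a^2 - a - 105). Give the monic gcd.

a^2 + 2a - 15

Apply the Euclidean algorithm:
  -3a^5 + 12a^4 + 57a^3 - 318a^2 + 360a = (-3a^2 + 39a - 297)(a^3 + 9a^2 - a - 105) + (2079a^2 + 4158a - 31185)
  a^3 + 9a^2 - a - 105 = ((1/2079)a + 1/297)(2079a^2 + 4158a - 31185) + (0)
Last nonzero remainder: 2079a^2 + 4158a - 31185. Dividing through by 2079 gives the monic gcd a^2 + 2a - 15.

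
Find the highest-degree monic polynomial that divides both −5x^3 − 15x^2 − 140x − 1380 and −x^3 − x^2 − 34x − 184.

x^2 − 3x + 46

Repeated division with remainder:
  −5x^3 − 15x^2 − 140x − 1380 = (5)(−x^3 − x^2 − 34x − 184) + (−10x^2 + 30x − 460)
  −x^3 − x^2 − 34x − 184 = ((1/10)x + 2/5)(−10x^2 + 30x − 460) + (0)
Last nonzero remainder: −10x^2 + 30x − 460. Dividing through by −10 gives the monic gcd x^2 − 3x + 46.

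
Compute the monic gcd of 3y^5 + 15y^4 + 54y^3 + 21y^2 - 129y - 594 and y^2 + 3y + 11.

y^2 + 3y + 11

Apply the Euclidean algorithm:
  3y^5 + 15y^4 + 54y^3 + 21y^2 - 129y - 594 = (3y^3 + 6y^2 + 3y - 54)(y^2 + 3y + 11) + (0)
The last nonzero remainder y^2 + 3y + 11 is already monic.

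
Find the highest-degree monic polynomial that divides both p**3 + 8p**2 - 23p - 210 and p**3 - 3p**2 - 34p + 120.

p**2 + p - 30

Apply the Euclidean algorithm:
  p**3 + 8p**2 - 23p - 210 = (p**3 - 3p**2 - 34p + 120) + (11p**2 + 11p - 330)
  p**3 - 3p**2 - 34p + 120 = ((1/11)p - 4/11)(11p**2 + 11p - 330) + (0)
Last nonzero remainder: 11p**2 + 11p - 330. Dividing through by 11 gives the monic gcd p**2 + p - 30.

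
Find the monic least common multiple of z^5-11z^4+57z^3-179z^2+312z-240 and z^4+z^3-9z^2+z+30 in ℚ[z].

z^7-6z^6+8z^5+40z^4-241z^3+246z^2+672z-1440

Apply the Euclidean algorithm:
  z^5-11z^4+57z^3-179z^2+312z-240 = (z-12)(z^4+z^3-9z^2+z+30) + (78z^3-288z^2+294z+120)
  z^4+z^3-9z^2+z+30 = ((1/78)z+61/1014)(78z^3-288z^2+294z+120) + ((770/169)z^2-(3080/169)z+3850/169)
  78z^3-288z^2+294z+120 = ((6591/385)z+2028/385)((770/169)z^2-(3080/169)z+3850/169) + (0)
Last nonzero remainder: (770/169)z^2-(3080/169)z+3850/169. Dividing through by 770/169 gives the monic gcd z^2-4z+5.
Then lcm(f, g) = f·g / gcd(f, g); expanding and making the result monic gives the answer.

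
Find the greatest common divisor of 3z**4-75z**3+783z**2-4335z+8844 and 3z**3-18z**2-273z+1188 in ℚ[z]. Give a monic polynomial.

z**2-15z+44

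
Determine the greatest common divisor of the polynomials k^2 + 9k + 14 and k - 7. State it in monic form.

1

Euclidean algorithm in ℚ[k]:
  k^2 + 9k + 14 = (k + 16)(k - 7) + (126)
  k - 7 = ((1/126)k - 1/18)(126) + (0)
The last nonzero remainder is the constant 126, so the polynomials are coprime and gcd = 1.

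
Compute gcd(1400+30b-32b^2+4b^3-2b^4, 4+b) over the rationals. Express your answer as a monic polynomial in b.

Euclidean algorithm in ℚ[b]:
  -2b^4+4b^3-32b^2+30b+1400 = (-2b^3+12b^2-80b+350)(b+4) + (0)
The last nonzero remainder b+4 is already monic.

4+b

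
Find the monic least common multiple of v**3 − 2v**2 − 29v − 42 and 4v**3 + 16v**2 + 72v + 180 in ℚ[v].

v**5 − v**4 − 16v**3 − 101v**2 − 477v − 630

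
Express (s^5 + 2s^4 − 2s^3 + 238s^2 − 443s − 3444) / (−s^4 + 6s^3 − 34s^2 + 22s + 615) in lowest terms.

(−s^2 − 3s + 28)/(s − 5)

Euclidean algorithm in ℚ[s]:
  s^5 + 2s^4 − 2s^3 + 238s^2 − 443s − 3444 = (−s − 8)(−s^4 + 6s^3 − 34s^2 + 22s + 615) + (12s^3 − 12s^2 + 348s + 1476)
  −s^4 + 6s^3 − 34s^2 + 22s + 615 = (−(1/12)s + 5/12)(12s^3 − 12s^2 + 348s + 1476) + (0)
Last nonzero remainder: 12s^3 − 12s^2 + 348s + 1476. Dividing through by 12 gives the monic gcd s^3 − s^2 + 29s + 123.
Cancel s^3 − s^2 + 29s + 123 from numerator and denominator to get the reduced form.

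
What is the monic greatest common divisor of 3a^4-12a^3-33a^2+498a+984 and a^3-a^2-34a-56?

a^2+6a+8

Apply the Euclidean algorithm:
  3a^4-12a^3-33a^2+498a+984 = (3a-9)(a^3-a^2-34a-56) + (60a^2+360a+480)
  a^3-a^2-34a-56 = ((1/60)a-7/60)(60a^2+360a+480) + (0)
Last nonzero remainder: 60a^2+360a+480. Dividing through by 60 gives the monic gcd a^2+6a+8.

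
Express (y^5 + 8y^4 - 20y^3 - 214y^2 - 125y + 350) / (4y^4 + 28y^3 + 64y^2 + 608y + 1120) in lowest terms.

Apply the Euclidean algorithm:
  y^5 + 8y^4 - 20y^3 - 214y^2 - 125y + 350 = ((1/4)y + 1/4)(4y^4 + 28y^3 + 64y^2 + 608y + 1120) + (-43y^3 - 382y^2 - 557y + 70)
  4y^4 + 28y^3 + 64y^2 + 608y + 1120 = (-(4/43)y + 324/1849)(-43y^3 - 382y^2 - 557y + 70) + ((146300/1849)y^2 + (1316700/1849)y + 2048200/1849)
  -43y^3 - 382y^2 - 557y + 70 = (-(79507/146300)y + 1849/29260)((146300/1849)y^2 + (1316700/1849)y + 2048200/1849) + (0)
Last nonzero remainder: (146300/1849)y^2 + (1316700/1849)y + 2048200/1849. Dividing through by 146300/1849 gives the monic gcd y^2 + 9y + 14.
Cancel y^2 + 9y + 14 from numerator and denominator to get the reduced form.

(y^3 - y^2 - 25y + 25)/(4y^2 - 8y + 80)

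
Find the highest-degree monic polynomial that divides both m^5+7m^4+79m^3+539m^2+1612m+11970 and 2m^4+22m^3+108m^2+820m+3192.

m^3+5m^2+24m+266

Euclidean algorithm in ℚ[m]:
  m^5+7m^4+79m^3+539m^2+1612m+11970 = ((1/2)m-2)(2m^4+22m^3+108m^2+820m+3192) + (69m^3+345m^2+1656m+18354)
  2m^4+22m^3+108m^2+820m+3192 = ((2/69)m+4/23)(69m^3+345m^2+1656m+18354) + (0)
Last nonzero remainder: 69m^3+345m^2+1656m+18354. Dividing through by 69 gives the monic gcd m^3+5m^2+24m+266.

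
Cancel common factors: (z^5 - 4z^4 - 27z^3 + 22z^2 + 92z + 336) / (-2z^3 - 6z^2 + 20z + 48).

Repeated division with remainder:
  z^5 - 4z^4 - 27z^3 + 22z^2 + 92z + 336 = (-(1/2)z^2 + (7/2)z - 2)(-2z^3 - 6z^2 + 20z + 48) + (-36z^2 - 36z + 432)
  -2z^3 - 6z^2 + 20z + 48 = ((1/18)z + 1/9)(-36z^2 - 36z + 432) + (0)
Last nonzero remainder: -36z^2 - 36z + 432. Dividing through by -36 gives the monic gcd z^2 + z - 12.
Cancel z^2 + z - 12 from numerator and denominator to get the reduced form.

(-z^3 + 5z^2 + 10z + 28)/(2z + 4)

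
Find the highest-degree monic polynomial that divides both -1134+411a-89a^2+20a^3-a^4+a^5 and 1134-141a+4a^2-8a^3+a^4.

27+5a+a^2

By polynomial division,
  a^5-a^4+20a^3-89a^2+411a-1134 = (a+7)(a^4-8a^3+4a^2-141a+1134) + (72a^3+24a^2+264a-9072)
  a^4-8a^3+4a^2-141a+1134 = ((1/72)a-25/216)(72a^3+24a^2+264a-9072) + ((28/9)a^2+(140/9)a+84)
  72a^3+24a^2+264a-9072 = ((162/7)a-108)((28/9)a^2+(140/9)a+84) + (0)
Last nonzero remainder: (28/9)a^2+(140/9)a+84. Dividing through by 28/9 gives the monic gcd a^2+5a+27.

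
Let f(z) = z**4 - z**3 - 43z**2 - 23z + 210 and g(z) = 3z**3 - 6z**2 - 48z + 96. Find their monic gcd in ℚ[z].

Euclidean algorithm in ℚ[z]:
  z**4 - z**3 - 43z**2 - 23z + 210 = ((1/3)z + 1/3)(3z**3 - 6z**2 - 48z + 96) + (-25z**2 - 39z + 178)
  3z**3 - 6z**2 - 48z + 96 = (-(3/25)z + 267/625)(-25z**2 - 39z + 178) + (-(6237/625)z + 12474/625)
  -25z**2 - 39z + 178 = ((15625/6237)z + 55625/6237)(-(6237/625)z + 12474/625) + (0)
Last nonzero remainder: -(6237/625)z + 12474/625. Dividing through by -6237/625 gives the monic gcd z - 2.

z - 2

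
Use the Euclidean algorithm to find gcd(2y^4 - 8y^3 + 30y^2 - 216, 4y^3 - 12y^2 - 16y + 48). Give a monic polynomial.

Apply the Euclidean algorithm:
  2y^4 - 8y^3 + 30y^2 - 216 = ((1/2)y - 1/2)(4y^3 - 12y^2 - 16y + 48) + (32y^2 - 32y - 192)
  4y^3 - 12y^2 - 16y + 48 = ((1/8)y - 1/4)(32y^2 - 32y - 192) + (0)
Last nonzero remainder: 32y^2 - 32y - 192. Dividing through by 32 gives the monic gcd y^2 - y - 6.

y^2 - y - 6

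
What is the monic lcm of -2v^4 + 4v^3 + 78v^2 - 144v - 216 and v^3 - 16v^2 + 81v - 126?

Apply the Euclidean algorithm:
  -2v^4 + 4v^3 + 78v^2 - 144v - 216 = (-2v - 28)(v^3 - 16v^2 + 81v - 126) + (-208v^2 + 1872v - 3744)
  v^3 - 16v^2 + 81v - 126 = (-(1/208)v + 7/208)(-208v^2 + 1872v - 3744) + (0)
Last nonzero remainder: -208v^2 + 1872v - 3744. Dividing through by -208 gives the monic gcd v^2 - 9v + 18.
Then lcm(f, g) = f·g / gcd(f, g); expanding and making the result monic gives the answer.

v^5 - 9v^4 - 25v^3 + 345v^2 - 396v - 756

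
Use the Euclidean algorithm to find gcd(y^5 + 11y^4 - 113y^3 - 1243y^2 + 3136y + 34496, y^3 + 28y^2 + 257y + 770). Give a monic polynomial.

Repeated division with remainder:
  y^5 + 11y^4 - 113y^3 - 1243y^2 + 3136y + 34496 = (y^2 - 17y + 106)(y^3 + 28y^2 + 257y + 770) + (-612y^2 - 11016y - 47124)
  y^3 + 28y^2 + 257y + 770 = (-(1/612)y - 5/306)(-612y^2 - 11016y - 47124) + (0)
Last nonzero remainder: -612y^2 - 11016y - 47124. Dividing through by -612 gives the monic gcd y^2 + 18y + 77.

y^2 + 18y + 77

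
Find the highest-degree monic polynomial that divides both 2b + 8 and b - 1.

1

Repeated division with remainder:
  2b + 8 = (2)(b - 1) + (10)
  b - 1 = ((1/10)b - 1/10)(10) + (0)
The last nonzero remainder is the constant 10, so the polynomials are coprime and gcd = 1.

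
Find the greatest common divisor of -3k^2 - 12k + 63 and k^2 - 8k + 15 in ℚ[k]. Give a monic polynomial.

Apply the Euclidean algorithm:
  -3k^2 - 12k + 63 = (-3)(k^2 - 8k + 15) + (-36k + 108)
  k^2 - 8k + 15 = (-(1/36)k + 5/36)(-36k + 108) + (0)
Last nonzero remainder: -36k + 108. Dividing through by -36 gives the monic gcd k - 3.

k - 3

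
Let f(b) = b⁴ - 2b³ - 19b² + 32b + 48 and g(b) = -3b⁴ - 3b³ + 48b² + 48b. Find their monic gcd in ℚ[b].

b³ + b² - 16b - 16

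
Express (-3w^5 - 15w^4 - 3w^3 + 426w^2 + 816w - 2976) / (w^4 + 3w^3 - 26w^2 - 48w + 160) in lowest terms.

Euclidean algorithm in ℚ[w]:
  -3w^5 - 15w^4 - 3w^3 + 426w^2 + 816w - 2976 = (-3w - 6)(w^4 + 3w^3 - 26w^2 - 48w + 160) + (-63w^3 + 126w^2 + 1008w - 2016)
  w^4 + 3w^3 - 26w^2 - 48w + 160 = (-(1/63)w - 5/63)(-63w^3 + 126w^2 + 1008w - 2016) + (0)
Last nonzero remainder: -63w^3 + 126w^2 + 1008w - 2016. Dividing through by -63 gives the monic gcd w^3 - 2w^2 - 16w + 32.
Cancel w^3 - 2w^2 - 16w + 32 from numerator and denominator to get the reduced form.

(-3w^2 - 21w - 93)/(w + 5)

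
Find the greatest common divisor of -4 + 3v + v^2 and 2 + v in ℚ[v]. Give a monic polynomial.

Euclidean algorithm in ℚ[v]:
  v^2 + 3v - 4 = (v + 1)(v + 2) + (-6)
  v + 2 = (-(1/6)v - 1/3)(-6) + (0)
The last nonzero remainder is the constant -6, so the polynomials are coprime and gcd = 1.

1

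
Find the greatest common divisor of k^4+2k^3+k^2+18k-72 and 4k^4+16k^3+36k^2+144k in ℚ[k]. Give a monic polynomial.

k^3+4k^2+9k+36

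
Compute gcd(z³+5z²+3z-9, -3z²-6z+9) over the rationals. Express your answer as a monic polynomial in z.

z²+2z-3

Repeated division with remainder:
  z³+5z²+3z-9 = (-(1/3)z-1)(-3z²-6z+9) + (0)
Last nonzero remainder: -3z²-6z+9. Dividing through by -3 gives the monic gcd z²+2z-3.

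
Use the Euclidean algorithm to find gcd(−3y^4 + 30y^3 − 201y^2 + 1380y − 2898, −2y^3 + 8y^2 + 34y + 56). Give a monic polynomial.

Repeated division with remainder:
  −3y^4 + 30y^3 − 201y^2 + 1380y − 2898 = ((3/2)y − 9)(−2y^3 + 8y^2 + 34y + 56) + (−180y^2 + 1602y − 2394)
  −2y^3 + 8y^2 + 34y + 56 = ((1/90)y + 49/900)(−180y^2 + 1602y − 2394) + (−(1331/50)y + 9317/50)
  −180y^2 + 1602y − 2394 = ((9000/1331)y − 17100/1331)(−(1331/50)y + 9317/50) + (0)
Last nonzero remainder: −(1331/50)y + 9317/50. Dividing through by −1331/50 gives the monic gcd y − 7.

y − 7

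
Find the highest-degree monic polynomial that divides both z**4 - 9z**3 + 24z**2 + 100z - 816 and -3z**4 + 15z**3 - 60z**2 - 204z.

z**2 - 7z + 34

By polynomial division,
  z**4 - 9z**3 + 24z**2 + 100z - 816 = (-1/3)(-3z**4 + 15z**3 - 60z**2 - 204z) + (-4z**3 + 4z**2 + 32z - 816)
  -3z**4 + 15z**3 - 60z**2 - 204z = ((3/4)z - 3)(-4z**3 + 4z**2 + 32z - 816) + (-72z**2 + 504z - 2448)
  -4z**3 + 4z**2 + 32z - 816 = ((1/18)z + 1/3)(-72z**2 + 504z - 2448) + (0)
Last nonzero remainder: -72z**2 + 504z - 2448. Dividing through by -72 gives the monic gcd z**2 - 7z + 34.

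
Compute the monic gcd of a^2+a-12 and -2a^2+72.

1

Apply the Euclidean algorithm:
  a^2+a-12 = (-1/2)(-2a^2+72) + (a+24)
  -2a^2+72 = (-2a+48)(a+24) + (-1080)
  a+24 = (-(1/1080)a-1/45)(-1080) + (0)
The last nonzero remainder is the constant -1080, so the polynomials are coprime and gcd = 1.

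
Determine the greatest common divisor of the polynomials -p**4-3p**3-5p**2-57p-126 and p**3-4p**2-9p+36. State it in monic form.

Apply the Euclidean algorithm:
  -p**4-3p**3-5p**2-57p-126 = (-p-7)(p**3-4p**2-9p+36) + (-42p**2-84p+126)
  p**3-4p**2-9p+36 = (-(1/42)p+1/7)(-42p**2-84p+126) + (6p+18)
  -42p**2-84p+126 = (-7p+7)(6p+18) + (0)
Last nonzero remainder: 6p+18. Dividing through by 6 gives the monic gcd p+3.

p+3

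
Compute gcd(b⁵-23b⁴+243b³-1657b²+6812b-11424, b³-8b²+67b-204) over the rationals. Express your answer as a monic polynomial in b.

b³-8b²+67b-204

By polynomial division,
  b⁵-23b⁴+243b³-1657b²+6812b-11424 = (b²-15b+56)(b³-8b²+67b-204) + (0)
The last nonzero remainder b³-8b²+67b-204 is already monic.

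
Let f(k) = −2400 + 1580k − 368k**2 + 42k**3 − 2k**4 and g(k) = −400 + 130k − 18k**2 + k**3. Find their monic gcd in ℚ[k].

−400 + 130k − 18k**2 + k**3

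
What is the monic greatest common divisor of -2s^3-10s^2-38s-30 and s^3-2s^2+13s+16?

Repeated division with remainder:
  -2s^3-10s^2-38s-30 = (-2)(s^3-2s^2+13s+16) + (-14s^2-12s+2)
  s^3-2s^2+13s+16 = (-(1/14)s+10/49)(-14s^2-12s+2) + ((764/49)s+764/49)
  -14s^2-12s+2 = (-(343/382)s+49/382)((764/49)s+764/49) + (0)
Last nonzero remainder: (764/49)s+764/49. Dividing through by 764/49 gives the monic gcd s+1.

s+1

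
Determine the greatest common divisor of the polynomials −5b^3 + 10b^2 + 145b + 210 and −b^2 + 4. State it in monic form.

By polynomial division,
  −5b^3 + 10b^2 + 145b + 210 = (5b − 10)(−b^2 + 4) + (125b + 250)
  −b^2 + 4 = (−(1/125)b + 2/125)(125b + 250) + (0)
Last nonzero remainder: 125b + 250. Dividing through by 125 gives the monic gcd b + 2.

b + 2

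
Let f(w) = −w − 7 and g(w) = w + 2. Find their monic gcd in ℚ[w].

1

Euclidean algorithm in ℚ[w]:
  −w − 7 = (−1)(w + 2) + (−5)
  w + 2 = (−(1/5)w − 2/5)(−5) + (0)
The last nonzero remainder is the constant −5, so the polynomials are coprime and gcd = 1.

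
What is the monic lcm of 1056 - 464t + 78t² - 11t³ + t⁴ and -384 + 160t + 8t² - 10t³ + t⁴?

Apply the Euclidean algorithm:
  t⁴ - 11t³ + 78t² - 464t + 1056 = (t⁴ - 10t³ + 8t² + 160t - 384) + (-t³ + 70t² - 624t + 1440)
  t⁴ - 10t³ + 8t² + 160t - 384 = (-t - 60)(-t³ + 70t² - 624t + 1440) + (3584t² - 35840t + 86016)
  -t³ + 70t² - 624t + 1440 = (-(1/3584)t + 15/896)(3584t² - 35840t + 86016) + (0)
Last nonzero remainder: 3584t² - 35840t + 86016. Dividing through by 3584 gives the monic gcd t² - 10t + 24.
Then lcm(f, g) = f·g / gcd(f, g); expanding and making the result monic gives the answer.

-16896 + 7424t - 192t² - 288t³ + 62t⁴ - 11t⁵ + t⁶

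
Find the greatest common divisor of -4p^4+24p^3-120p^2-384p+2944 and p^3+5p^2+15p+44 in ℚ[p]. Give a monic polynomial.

p+4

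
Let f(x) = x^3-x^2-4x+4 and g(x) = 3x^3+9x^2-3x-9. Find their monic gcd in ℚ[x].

x-1

Euclidean algorithm in ℚ[x]:
  x^3-x^2-4x+4 = (1/3)(3x^3+9x^2-3x-9) + (-4x^2-3x+7)
  3x^3+9x^2-3x-9 = (-(3/4)x-27/16)(-4x^2-3x+7) + (-(45/16)x+45/16)
  -4x^2-3x+7 = ((64/45)x+112/45)(-(45/16)x+45/16) + (0)
Last nonzero remainder: -(45/16)x+45/16. Dividing through by -45/16 gives the monic gcd x-1.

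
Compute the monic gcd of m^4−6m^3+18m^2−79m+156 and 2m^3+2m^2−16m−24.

Euclidean algorithm in ℚ[m]:
  m^4−6m^3+18m^2−79m+156 = ((1/2)m−7/2)(2m^3+2m^2−16m−24) + (33m^2−123m+72)
  2m^3+2m^2−16m−24 = ((2/33)m+104/363)(33m^2−123m+72) + ((1800/121)m−5400/121)
  33m^2−123m+72 = ((1331/600)m−121/75)((1800/121)m−5400/121) + (0)
Last nonzero remainder: (1800/121)m−5400/121. Dividing through by 1800/121 gives the monic gcd m−3.

m−3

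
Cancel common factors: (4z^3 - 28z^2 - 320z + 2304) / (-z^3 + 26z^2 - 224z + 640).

Repeated division with remainder:
  4z^3 - 28z^2 - 320z + 2304 = (-4)(-z^3 + 26z^2 - 224z + 640) + (76z^2 - 1216z + 4864)
  -z^3 + 26z^2 - 224z + 640 = (-(1/76)z + 5/38)(76z^2 - 1216z + 4864) + (0)
Last nonzero remainder: 76z^2 - 1216z + 4864. Dividing through by 76 gives the monic gcd z^2 - 16z + 64.
Cancel z^2 - 16z + 64 from numerator and denominator to get the reduced form.

(-4z - 36)/(z - 10)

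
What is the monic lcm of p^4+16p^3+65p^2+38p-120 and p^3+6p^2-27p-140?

Euclidean algorithm in ℚ[p]:
  p^4+16p^3+65p^2+38p-120 = (p+10)(p^3+6p^2-27p-140) + (32p^2+448p+1280)
  p^3+6p^2-27p-140 = ((1/32)p-1/4)(32p^2+448p+1280) + (45p+180)
  32p^2+448p+1280 = ((32/45)p+64/9)(45p+180) + (0)
Last nonzero remainder: 45p+180. Dividing through by 45 gives the monic gcd p+4.
Then lcm(f, g) = f·g / gcd(f, g); expanding and making the result monic gives the answer.

p^6+18p^5+62p^4-392p^3-2319p^2-1570p+4200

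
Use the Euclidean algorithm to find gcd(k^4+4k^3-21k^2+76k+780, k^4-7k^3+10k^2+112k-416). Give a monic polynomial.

k^2-7k+26

Euclidean algorithm in ℚ[k]:
  k^4+4k^3-21k^2+76k+780 = (k^4-7k^3+10k^2+112k-416) + (11k^3-31k^2-36k+1196)
  k^4-7k^3+10k^2+112k-416 = ((1/11)k-46/121)(11k^3-31k^2-36k+1196) + ((180/121)k^2-(1260/121)k+4680/121)
  11k^3-31k^2-36k+1196 = ((1331/180)k+2783/90)((180/121)k^2-(1260/121)k+4680/121) + (0)
Last nonzero remainder: (180/121)k^2-(1260/121)k+4680/121. Dividing through by 180/121 gives the monic gcd k^2-7k+26.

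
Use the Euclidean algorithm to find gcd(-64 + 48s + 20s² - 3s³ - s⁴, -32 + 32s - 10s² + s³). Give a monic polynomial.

Euclidean algorithm in ℚ[s]:
  -s⁴ - 3s³ + 20s² + 48s - 64 = (-s - 13)(s³ - 10s² + 32s - 32) + (-78s² + 432s - 480)
  s³ - 10s² + 32s - 32 = (-(1/78)s + 29/507)(-78s² + 432s - 480) + ((192/169)s - 768/169)
  -78s² + 432s - 480 = (-(2197/32)s + 845/8)((192/169)s - 768/169) + (0)
Last nonzero remainder: (192/169)s - 768/169. Dividing through by 192/169 gives the monic gcd s - 4.

-4 + s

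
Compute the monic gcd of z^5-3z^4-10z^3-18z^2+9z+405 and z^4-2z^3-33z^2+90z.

z^2-8z+15

By polynomial division,
  z^5-3z^4-10z^3-18z^2+9z+405 = (z-1)(z^4-2z^3-33z^2+90z) + (21z^3-141z^2+99z+405)
  z^4-2z^3-33z^2+90z = ((1/21)z+11/49)(21z^3-141z^2+99z+405) + (-(297/49)z^2+(2376/49)z-4455/49)
  21z^3-141z^2+99z+405 = (-(343/99)z-49/11)(-(297/49)z^2+(2376/49)z-4455/49) + (0)
Last nonzero remainder: -(297/49)z^2+(2376/49)z-4455/49. Dividing through by -297/49 gives the monic gcd z^2-8z+15.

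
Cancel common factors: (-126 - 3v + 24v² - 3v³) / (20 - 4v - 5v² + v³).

Repeated division with remainder:
  -3v³ + 24v² - 3v - 126 = (-3)(v³ - 5v² - 4v + 20) + (9v² - 15v - 66)
  v³ - 5v² - 4v + 20 = ((1/9)v - 10/27)(9v² - 15v - 66) + (-(20/9)v - 40/9)
  9v² - 15v - 66 = (-(81/20)v + 297/20)(-(20/9)v - 40/9) + (0)
Last nonzero remainder: -(20/9)v - 40/9. Dividing through by -20/9 gives the monic gcd v + 2.
Cancel v + 2 from numerator and denominator to get the reduced form.

(-63 + 30v - 3v²)/(10 - 7v + v²)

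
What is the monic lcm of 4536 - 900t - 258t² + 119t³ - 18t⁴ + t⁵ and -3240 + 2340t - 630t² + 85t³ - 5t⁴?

-13608 + 7236t - 126t² - 615t³ + 173t⁴ - 21t⁵ + t⁶

By polynomial division,
  t⁵ - 18t⁴ + 119t³ - 258t² - 900t + 4536 = (-(1/5)t + 1/5)(-5t⁴ + 85t³ - 630t² + 2340t - 3240) + (-24t³ + 336t² - 2016t + 5184)
  -5t⁴ + 85t³ - 630t² + 2340t - 3240 = ((5/24)t - 5/8)(-24t³ + 336t² - 2016t + 5184) + (0)
Last nonzero remainder: -24t³ + 336t² - 2016t + 5184. Dividing through by -24 gives the monic gcd t³ - 14t² + 84t - 216.
Then lcm(f, g) = f·g / gcd(f, g); expanding and making the result monic gives the answer.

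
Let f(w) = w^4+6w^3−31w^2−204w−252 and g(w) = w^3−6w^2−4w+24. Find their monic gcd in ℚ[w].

w^2−4w−12

Repeated division with remainder:
  w^4+6w^3−31w^2−204w−252 = (w+12)(w^3−6w^2−4w+24) + (45w^2−180w−540)
  w^3−6w^2−4w+24 = ((1/45)w−2/45)(45w^2−180w−540) + (0)
Last nonzero remainder: 45w^2−180w−540. Dividing through by 45 gives the monic gcd w^2−4w−12.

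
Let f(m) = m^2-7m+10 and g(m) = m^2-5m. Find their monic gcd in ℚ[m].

m-5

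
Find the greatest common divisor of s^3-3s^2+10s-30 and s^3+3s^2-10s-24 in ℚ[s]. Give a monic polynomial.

By polynomial division,
  s^3-3s^2+10s-30 = (s^3+3s^2-10s-24) + (-6s^2+20s-6)
  s^3+3s^2-10s-24 = (-(1/6)s-19/18)(-6s^2+20s-6) + ((91/9)s-91/3)
  -6s^2+20s-6 = (-(54/91)s+18/91)((91/9)s-91/3) + (0)
Last nonzero remainder: (91/9)s-91/3. Dividing through by 91/9 gives the monic gcd s-3.

s-3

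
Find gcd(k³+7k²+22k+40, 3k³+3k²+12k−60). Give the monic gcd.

By polynomial division,
  k³+7k²+22k+40 = (1/3)(3k³+3k²+12k−60) + (6k²+18k+60)
  3k³+3k²+12k−60 = ((1/2)k−1)(6k²+18k+60) + (0)
Last nonzero remainder: 6k²+18k+60. Dividing through by 6 gives the monic gcd k²+3k+10.

k²+3k+10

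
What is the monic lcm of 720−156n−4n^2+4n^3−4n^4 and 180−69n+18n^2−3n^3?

By polynomial division,
  −4n^4+4n^3−4n^2−156n+720 = ((4/3)n+20/3)(−3n^3+18n^2−69n+180) + (−32n^2+64n−480)
  −3n^3+18n^2−69n+180 = ((3/32)n−3/8)(−32n^2+64n−480) + (0)
Last nonzero remainder: −32n^2+64n−480. Dividing through by −32 gives the monic gcd n^2−2n+15.
Then lcm(f, g) = f·g / gcd(f, g); expanding and making the result monic gives the answer.

720−336n+35n^2+5n^3−5n^4+n^5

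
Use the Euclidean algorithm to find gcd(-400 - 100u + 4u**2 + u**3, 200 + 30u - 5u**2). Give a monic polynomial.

-40 - 6u + u**2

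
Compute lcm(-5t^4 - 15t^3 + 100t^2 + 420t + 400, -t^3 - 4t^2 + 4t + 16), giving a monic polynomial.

t^5 + t^4 - 26t^3 - 44t^2 + 88t + 160

By polynomial division,
  -5t^4 - 15t^3 + 100t^2 + 420t + 400 = (5t - 5)(-t^3 - 4t^2 + 4t + 16) + (60t^2 + 360t + 480)
  -t^3 - 4t^2 + 4t + 16 = (-(1/60)t + 1/30)(60t^2 + 360t + 480) + (0)
Last nonzero remainder: 60t^2 + 360t + 480. Dividing through by 60 gives the monic gcd t^2 + 6t + 8.
Then lcm(f, g) = f·g / gcd(f, g); expanding and making the result monic gives the answer.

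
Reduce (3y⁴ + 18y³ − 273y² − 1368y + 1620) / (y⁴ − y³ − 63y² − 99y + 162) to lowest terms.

(3y + 30)/(y + 3)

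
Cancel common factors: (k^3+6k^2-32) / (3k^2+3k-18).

Repeated division with remainder:
  k^3+6k^2-32 = ((1/3)k+5/3)(3k^2+3k-18) + (k-2)
  3k^2+3k-18 = (3k+9)(k-2) + (0)
The last nonzero remainder k-2 is already monic.
Cancel k-2 from numerator and denominator to get the reduced form.

(k^2+8k+16)/(3k+9)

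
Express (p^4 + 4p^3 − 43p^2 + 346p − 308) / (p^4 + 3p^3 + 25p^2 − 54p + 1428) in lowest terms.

(p^2 + 10p − 11)/(p^2 + 9p + 51)

Euclidean algorithm in ℚ[p]:
  p^4 + 4p^3 − 43p^2 + 346p − 308 = (p^4 + 3p^3 + 25p^2 − 54p + 1428) + (p^3 − 68p^2 + 400p − 1736)
  p^4 + 3p^3 + 25p^2 − 54p + 1428 = (p + 71)(p^3 − 68p^2 + 400p − 1736) + (4453p^2 − 26718p + 124684)
  p^3 − 68p^2 + 400p − 1736 = ((1/4453)p − 62/4453)(4453p^2 − 26718p + 124684) + (0)
Last nonzero remainder: 4453p^2 − 26718p + 124684. Dividing through by 4453 gives the monic gcd p^2 − 6p + 28.
Cancel p^2 − 6p + 28 from numerator and denominator to get the reduced form.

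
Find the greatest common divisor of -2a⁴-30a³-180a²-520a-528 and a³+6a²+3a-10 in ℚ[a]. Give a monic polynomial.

a+2

By polynomial division,
  -2a⁴-30a³-180a²-520a-528 = (-2a-18)(a³+6a²+3a-10) + (-66a²-486a-708)
  a³+6a²+3a-10 = (-(1/66)a+5/242)(-66a²-486a-708) + ((280/121)a+560/121)
  -66a²-486a-708 = (-(3993/140)a-21417/140)((280/121)a+560/121) + (0)
Last nonzero remainder: (280/121)a+560/121. Dividing through by 280/121 gives the monic gcd a+2.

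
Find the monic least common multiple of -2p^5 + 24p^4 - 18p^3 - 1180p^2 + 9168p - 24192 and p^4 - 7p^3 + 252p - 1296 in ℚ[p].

Euclidean algorithm in ℚ[p]:
  -2p^5 + 24p^4 - 18p^3 - 1180p^2 + 9168p - 24192 = (-2p + 10)(p^4 - 7p^3 + 252p - 1296) + (52p^3 - 676p^2 + 4056p - 11232)
  p^4 - 7p^3 + 252p - 1296 = ((1/52)p + 3/26)(52p^3 - 676p^2 + 4056p - 11232) + (0)
Last nonzero remainder: 52p^3 - 676p^2 + 4056p - 11232. Dividing through by 52 gives the monic gcd p^3 - 13p^2 + 78p - 216.
Then lcm(f, g) = f·g / gcd(f, g); expanding and making the result monic gives the answer.

p^6 - 6p^5 - 63p^4 + 644p^3 - 1044p^2 - 15408p + 72576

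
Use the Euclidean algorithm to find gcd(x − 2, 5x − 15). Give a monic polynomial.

1

Apply the Euclidean algorithm:
  x − 2 = (1/5)(5x − 15) + (1)
  5x − 15 = (5x − 15)(1) + (0)
The last nonzero remainder is the constant 1, so the polynomials are coprime and gcd = 1.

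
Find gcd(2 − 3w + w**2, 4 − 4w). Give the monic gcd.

−1 + w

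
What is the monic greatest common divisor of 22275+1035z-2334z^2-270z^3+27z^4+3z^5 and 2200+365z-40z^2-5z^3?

55+16z+z^2

Repeated division with remainder:
  3z^5+27z^4-270z^3-2334z^2+1035z+22275 = (-(3/5)z^2-(3/5)z+15)(-5z^3-40z^2+365z+2200) + (-195z^2-3120z-10725)
  -5z^3-40z^2+365z+2200 = ((1/39)z-8/39)(-195z^2-3120z-10725) + (0)
Last nonzero remainder: -195z^2-3120z-10725. Dividing through by -195 gives the monic gcd z^2+16z+55.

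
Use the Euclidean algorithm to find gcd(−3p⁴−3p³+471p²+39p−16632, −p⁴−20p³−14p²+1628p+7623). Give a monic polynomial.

p³+9p²−85p−693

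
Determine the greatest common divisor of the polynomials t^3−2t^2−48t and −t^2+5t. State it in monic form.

t

Euclidean algorithm in ℚ[t]:
  t^3−2t^2−48t = (−t−3)(−t^2+5t) + (−33t)
  −t^2+5t = ((1/33)t−5/33)(−33t) + (0)
Last nonzero remainder: −33t. Dividing through by −33 gives the monic gcd t.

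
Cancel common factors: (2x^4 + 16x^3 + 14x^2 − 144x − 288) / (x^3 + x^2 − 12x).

(2x^2 + 14x + 24)/(x)

Apply the Euclidean algorithm:
  2x^4 + 16x^3 + 14x^2 − 144x − 288 = (2x + 14)(x^3 + x^2 − 12x) + (24x^2 + 24x − 288)
  x^3 + x^2 − 12x = ((1/24)x)(24x^2 + 24x − 288) + (0)
Last nonzero remainder: 24x^2 + 24x − 288. Dividing through by 24 gives the monic gcd x^2 + x − 12.
Cancel x^2 + x − 12 from numerator and denominator to get the reduced form.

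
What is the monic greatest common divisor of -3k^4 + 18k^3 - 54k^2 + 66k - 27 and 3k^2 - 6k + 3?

Euclidean algorithm in ℚ[k]:
  -3k^4 + 18k^3 - 54k^2 + 66k - 27 = (-k^2 + 4k - 9)(3k^2 - 6k + 3) + (0)
Last nonzero remainder: 3k^2 - 6k + 3. Dividing through by 3 gives the monic gcd k^2 - 2k + 1.

k^2 - 2k + 1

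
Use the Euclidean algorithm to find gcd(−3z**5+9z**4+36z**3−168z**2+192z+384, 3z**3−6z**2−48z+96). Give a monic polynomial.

By polynomial division,
  −3z**5+9z**4+36z**3−168z**2+192z+384 = (−z**2+z−2)(3z**3−6z**2−48z+96) + (−36z**2+576)
  3z**3−6z**2−48z+96 = (−(1/12)z+1/6)(−36z**2+576) + (0)
Last nonzero remainder: −36z**2+576. Dividing through by −36 gives the monic gcd z**2−16.

z**2−16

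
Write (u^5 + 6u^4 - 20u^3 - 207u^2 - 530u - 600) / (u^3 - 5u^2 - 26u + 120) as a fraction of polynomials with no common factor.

(u^3 + 7u^2 + 17u + 20)/(u - 4)

Repeated division with remainder:
  u^5 + 6u^4 - 20u^3 - 207u^2 - 530u - 600 = (u^2 + 11u + 61)(u^3 - 5u^2 - 26u + 120) + (264u^2 - 264u - 7920)
  u^3 - 5u^2 - 26u + 120 = ((1/264)u - 1/66)(264u^2 - 264u - 7920) + (0)
Last nonzero remainder: 264u^2 - 264u - 7920. Dividing through by 264 gives the monic gcd u^2 - u - 30.
Cancel u^2 - u - 30 from numerator and denominator to get the reduced form.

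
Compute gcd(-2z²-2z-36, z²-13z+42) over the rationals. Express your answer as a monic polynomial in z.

1

Repeated division with remainder:
  -2z²-2z-36 = (-2)(z²-13z+42) + (-28z+48)
  z²-13z+42 = (-(1/28)z+79/196)(-28z+48) + (1110/49)
  -28z+48 = (-(686/555)z+392/185)(1110/49) + (0)
The last nonzero remainder is the constant 1110/49, so the polynomials are coprime and gcd = 1.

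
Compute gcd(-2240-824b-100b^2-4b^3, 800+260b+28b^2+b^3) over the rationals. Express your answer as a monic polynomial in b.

80+18b+b^2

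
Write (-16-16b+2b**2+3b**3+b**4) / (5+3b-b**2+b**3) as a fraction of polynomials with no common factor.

Repeated division with remainder:
  b**4+3b**3+2b**2-16b-16 = (b+4)(b**3-b**2+3b+5) + (3b**2-33b-36)
  b**3-b**2+3b+5 = ((1/3)b+10/3)(3b**2-33b-36) + (125b+125)
  3b**2-33b-36 = ((3/125)b-36/125)(125b+125) + (0)
Last nonzero remainder: 125b+125. Dividing through by 125 gives the monic gcd b+1.
Cancel b+1 from numerator and denominator to get the reduced form.

(-16+2b**2+b**3)/(5-2b+b**2)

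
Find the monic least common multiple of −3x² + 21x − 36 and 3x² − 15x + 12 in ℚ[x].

x³ − 8x² + 19x − 12

By polynomial division,
  −3x² + 21x − 36 = (−1)(3x² − 15x + 12) + (6x − 24)
  3x² − 15x + 12 = ((1/2)x − 1/2)(6x − 24) + (0)
Last nonzero remainder: 6x − 24. Dividing through by 6 gives the monic gcd x − 4.
Then lcm(f, g) = f·g / gcd(f, g); expanding and making the result monic gives the answer.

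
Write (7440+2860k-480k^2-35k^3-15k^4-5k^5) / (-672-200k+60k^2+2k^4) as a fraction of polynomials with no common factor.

Euclidean algorithm in ℚ[k]:
  -5k^5-15k^4-35k^3-480k^2+2860k+7440 = (-(5/2)k-15/2)(2k^4+60k^2-200k-672) + (115k^3-530k^2-320k+2400)
  2k^4+60k^2-200k-672 = ((2/115)k+212/2645)(115k^3-530k^2-320k+2400) + ((57156/529)k^2-(114312/529)k-457248/529)
  115k^3-530k^2-320k+2400 = ((60835/57156)k-13225/4763)((57156/529)k^2-(114312/529)k-457248/529) + (0)
Last nonzero remainder: (57156/529)k^2-(114312/529)k-457248/529. Dividing through by 57156/529 gives the monic gcd k^2-2k-8.
Cancel k^2-2k-8 from numerator and denominator to get the reduced form.

(-930-125k-25k^2-5k^3)/(84+4k+2k^2)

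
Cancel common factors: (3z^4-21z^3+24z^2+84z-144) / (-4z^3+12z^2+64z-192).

Euclidean algorithm in ℚ[z]:
  3z^4-21z^3+24z^2+84z-144 = (-(3/4)z+3)(-4z^3+12z^2+64z-192) + (36z^2-252z+432)
  -4z^3+12z^2+64z-192 = (-(1/9)z-4/9)(36z^2-252z+432) + (0)
Last nonzero remainder: 36z^2-252z+432. Dividing through by 36 gives the monic gcd z^2-7z+12.
Cancel z^2-7z+12 from numerator and denominator to get the reduced form.

(-3z^2+12)/(4z+16)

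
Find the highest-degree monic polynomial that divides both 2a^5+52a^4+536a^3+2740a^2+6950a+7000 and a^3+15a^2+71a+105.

a^2+12a+35

Apply the Euclidean algorithm:
  2a^5+52a^4+536a^3+2740a^2+6950a+7000 = (2a^2+22a+64)(a^3+15a^2+71a+105) + (8a^2+96a+280)
  a^3+15a^2+71a+105 = ((1/8)a+3/8)(8a^2+96a+280) + (0)
Last nonzero remainder: 8a^2+96a+280. Dividing through by 8 gives the monic gcd a^2+12a+35.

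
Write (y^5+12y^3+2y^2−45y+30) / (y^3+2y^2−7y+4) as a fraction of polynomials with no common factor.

(y^3+2y^2+15y+30)/(y+4)

Euclidean algorithm in ℚ[y]:
  y^5+12y^3+2y^2−45y+30 = (y^2−2y+23)(y^3+2y^2−7y+4) + (−62y^2+124y−62)
  y^3+2y^2−7y+4 = (−(1/62)y−2/31)(−62y^2+124y−62) + (0)
Last nonzero remainder: −62y^2+124y−62. Dividing through by −62 gives the monic gcd y^2−2y+1.
Cancel y^2−2y+1 from numerator and denominator to get the reduced form.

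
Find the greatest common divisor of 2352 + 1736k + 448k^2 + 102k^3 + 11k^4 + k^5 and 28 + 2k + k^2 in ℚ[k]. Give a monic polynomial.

28 + 2k + k^2

By polynomial division,
  k^5 + 11k^4 + 102k^3 + 448k^2 + 1736k + 2352 = (k^3 + 9k^2 + 56k + 84)(k^2 + 2k + 28) + (0)
The last nonzero remainder k^2 + 2k + 28 is already monic.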